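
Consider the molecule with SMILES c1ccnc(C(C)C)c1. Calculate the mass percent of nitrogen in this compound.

11.56%

Atom tally by fragment:
  pyridine ring core → C:5 H:5 N:1
  (− 1 ring H displaced by substituents)
  + CH(CH3)2 → C:3 H:7
Element totals:
  C: 8
  H: 11
  N: 1
Molecular formula: C8H11N.
Molar mass = 121.183 g/mol.
Mass from N: 1 × 14.007 = 14.007 g/mol.
%N = 14.007 / 121.183 × 100 = 11.56%.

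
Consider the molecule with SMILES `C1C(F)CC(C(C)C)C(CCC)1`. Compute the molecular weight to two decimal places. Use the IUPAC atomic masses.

Atom tally by fragment:
  cyclopentane ring core → C:5 H:10
  (− 3 ring H displaced by substituents)
  + F → F:1
  + CH(CH3)2 → C:3 H:7
  + CH2CH2CH3 → C:3 H:7
Element totals:
  C: 11
  H: 21
  F: 1
Molecular formula: C11H21F.
  M = 11(12.011) + 21(1.008) + 18.998
    = 132.121 + 21.168 + 18.998 = 172.287

172.29 g/mol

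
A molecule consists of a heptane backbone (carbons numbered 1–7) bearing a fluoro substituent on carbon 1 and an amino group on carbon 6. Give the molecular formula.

Atom tally by fragment:
  FCH2 → C:1 H:2 F:1
  CH2 → C:1 H:2
  CH2 → C:1 H:2
  CH2 → C:1 H:2
  CH2 → C:1 H:2
  CH(NH2) → C:1 H:3 N:1
  CH3 → C:1 H:3
Element totals:
  C: 7
  H: 16
  F: 1
  N: 1

C7H16FN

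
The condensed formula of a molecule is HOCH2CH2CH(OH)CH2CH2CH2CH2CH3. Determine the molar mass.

Atom tally by fragment:
  HOCH2CH2 → C:2 H:5 O:1
  CH(OH) → C:1 H:2 O:1
  CH2 → C:1 H:2
  CH2 → C:1 H:2
  CH2 → C:1 H:2
  CH2 → C:1 H:2
  CH3 → C:1 H:3
Element totals:
  C: 8
  H: 18
  O: 2
Molecular formula: C8H18O2.
  M = 8(12.011) + 18(1.008) + 2(15.999)
    = 96.088 + 18.144 + 31.998 = 146.230

146.23 g/mol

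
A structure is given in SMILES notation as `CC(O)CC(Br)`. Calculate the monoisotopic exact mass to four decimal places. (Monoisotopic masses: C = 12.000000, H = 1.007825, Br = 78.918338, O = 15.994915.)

151.9837

Atom tally by fragment:
  CH3 → C:1 H:3
  CH(OH) → C:1 H:2 O:1
  CH2 → C:1 H:2
  CH2Br → C:1 H:2 Br:1
Element totals:
  C: 4
  H: 9
  Br: 1
  O: 1
Molecular formula: C4H9BrO.
  M = 4(12.0) + 9(1.007825) + 78.918338 + 15.994915
    = 48.000000 + 9.070425 + 78.918338 + 15.994915 = 151.983678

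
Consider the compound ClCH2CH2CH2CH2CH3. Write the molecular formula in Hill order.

C5H11Cl

Atom tally by fragment:
  ClCH2 → C:1 H:2 Cl:1
  CH2 → C:1 H:2
  CH2 → C:1 H:2
  CH2 → C:1 H:2
  CH3 → C:1 H:3
Element totals:
  C: 5
  H: 11
  Cl: 1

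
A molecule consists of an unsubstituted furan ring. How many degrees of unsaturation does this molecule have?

Atom tally by fragment:
  furan ring core → C:4 H:4 O:1
Element totals:
  C: 4
  H: 4
  O: 1
Molecular formula: C4H4O.
DoU = (2C + 2 + N − H − X) / 2 = (2·4 + 2 + 0 − 4 − 0) / 2 = 3.

3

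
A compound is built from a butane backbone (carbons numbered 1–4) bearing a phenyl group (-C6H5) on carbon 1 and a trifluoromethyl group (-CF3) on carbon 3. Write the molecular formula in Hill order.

C11H13F3

Atom tally by fragment:
  C6H5CH2 → C:7 H:7
  CH2 → C:1 H:2
  CH(CF3) → C:2 H:1 F:3
  CH3 → C:1 H:3
Element totals:
  C: 11
  H: 13
  F: 3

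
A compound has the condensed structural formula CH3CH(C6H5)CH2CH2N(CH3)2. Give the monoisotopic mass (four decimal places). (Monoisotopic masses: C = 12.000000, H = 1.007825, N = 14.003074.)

177.1517

Element totals:
  C: 12
  H: 19
  N: 1
Molecular formula: C12H19N.
  M = 12(12.0) + 19(1.007825) + 14.003074
    = 144.000000 + 19.148675 + 14.003074 = 177.151749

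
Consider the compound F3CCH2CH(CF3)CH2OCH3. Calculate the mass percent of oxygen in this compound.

Element totals:
  C: 6
  H: 8
  F: 6
  O: 1
Molecular formula: C6H8F6O.
Molar mass = 210.117 g/mol.
Mass from O: 1 × 15.999 = 15.999 g/mol.
%O = 15.999 / 210.117 × 100 = 7.61%.

7.61%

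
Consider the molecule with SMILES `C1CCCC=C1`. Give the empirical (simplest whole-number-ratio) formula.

Atom tally by fragment:
  cyclohexene ring core → C:6 H:10
Element totals:
  C: 6
  H: 10
Molecular formula: C6H10.
gcd of subscripts = 2; dividing each by 2:
  C: 6/2 = 3
  H: 10/2 = 5

C3H5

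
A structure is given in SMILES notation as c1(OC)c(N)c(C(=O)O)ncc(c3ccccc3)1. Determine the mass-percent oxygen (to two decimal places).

Atom tally by fragment:
  pyridine ring core → C:5 H:5 N:1
  (− 4 ring H displaced by substituents)
  + OCH3 → C:1 H:3 O:1
  + NH2 → N:1 H:2
  + COOH → C:1 H:1 O:2
  + C6H5 → C:6 H:5
Element totals:
  C: 13
  H: 12
  N: 2
  O: 3
Molecular formula: C13H12N2O3.
Molar mass = 244.250 g/mol.
Mass from O: 3 × 15.999 = 47.997 g/mol.
%O = 47.997 / 244.250 × 100 = 19.65%.

19.65%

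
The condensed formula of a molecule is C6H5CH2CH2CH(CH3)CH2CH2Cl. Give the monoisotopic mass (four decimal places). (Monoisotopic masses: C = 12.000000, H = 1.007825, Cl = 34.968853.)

196.1019

Element totals:
  C: 12
  H: 17
  Cl: 1
Molecular formula: C12H17Cl.
  M = 12(12.0) + 17(1.007825) + 34.968853
    = 144.000000 + 17.133025 + 34.968853 = 196.101878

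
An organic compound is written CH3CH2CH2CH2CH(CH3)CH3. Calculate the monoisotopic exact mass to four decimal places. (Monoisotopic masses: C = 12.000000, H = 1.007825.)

100.1252

Atom tally by fragment:
  CH3 → C:1 H:3
  CH2 → C:1 H:2
  CH2 → C:1 H:2
  CH2 → C:1 H:2
  CH(CH3) → C:2 H:4
  CH3 → C:1 H:3
Element totals:
  C: 7
  H: 16
Molecular formula: C7H16.
  M = 7(12.0) + 16(1.007825)
    = 84.000000 + 16.125200 = 100.125200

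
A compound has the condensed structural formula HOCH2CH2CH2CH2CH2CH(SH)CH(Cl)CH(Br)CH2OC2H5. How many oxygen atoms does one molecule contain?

Atom tally by fragment:
  HOCH2CH2 → C:2 H:5 O:1
  CH2 → C:1 H:2
  CH2 → C:1 H:2
  CH2 → C:1 H:2
  CH(SH) → C:1 H:2 S:1
  CH(Cl) → C:1 H:1 Cl:1
  CH(Br) → C:1 H:1 Br:1
  CH2OC2H5 → C:3 H:7 O:1
Element totals:
  C: 11
  H: 22
  Br: 1
  Cl: 1
  O: 2
  S: 1

2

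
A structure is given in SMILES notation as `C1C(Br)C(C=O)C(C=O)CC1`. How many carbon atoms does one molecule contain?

8

Atom tally by fragment:
  cyclohexane ring core → C:6 H:12
  (− 3 ring H displaced by substituents)
  + Br → Br:1
  + CHO → C:1 H:1 O:1
  + CHO → C:1 H:1 O:1
Element totals:
  C: 8
  H: 11
  Br: 1
  O: 2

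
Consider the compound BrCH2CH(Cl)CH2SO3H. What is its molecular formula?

Element totals:
  C: 3
  H: 6
  Br: 1
  Cl: 1
  O: 3
  S: 1

C3H6BrClO3S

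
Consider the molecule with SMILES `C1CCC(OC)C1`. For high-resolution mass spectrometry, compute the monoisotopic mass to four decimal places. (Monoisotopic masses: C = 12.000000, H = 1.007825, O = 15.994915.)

Atom tally by fragment:
  cyclopentane ring core → C:5 H:10
  (− 1 ring H displaced by substituents)
  + OCH3 → C:1 H:3 O:1
Element totals:
  C: 6
  H: 12
  O: 1
Molecular formula: C6H12O.
  M = 6(12.0) + 12(1.007825) + 15.994915
    = 72.000000 + 12.093900 + 15.994915 = 100.088815

100.0888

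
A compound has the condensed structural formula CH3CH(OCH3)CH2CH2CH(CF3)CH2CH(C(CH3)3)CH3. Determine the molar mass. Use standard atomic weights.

Element totals:
  C: 14
  H: 27
  F: 3
  O: 1
Molecular formula: C14H27F3O.
  M = 14(12.011) + 27(1.008) + 3(18.998) + 15.999
    = 168.154 + 27.216 + 56.994 + 15.999 = 268.363

268.36 g/mol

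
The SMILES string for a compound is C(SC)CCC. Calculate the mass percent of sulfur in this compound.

30.76%

Atom tally by fragment:
  CH3SCH2 → C:2 H:5 S:1
  CH2 → C:1 H:2
  CH2 → C:1 H:2
  CH3 → C:1 H:3
Element totals:
  C: 5
  H: 12
  S: 1
Molecular formula: C5H12S.
Molar mass = 104.211 g/mol.
Mass from S: 1 × 32.06 = 32.060 g/mol.
%S = 32.060 / 104.211 × 100 = 30.76%.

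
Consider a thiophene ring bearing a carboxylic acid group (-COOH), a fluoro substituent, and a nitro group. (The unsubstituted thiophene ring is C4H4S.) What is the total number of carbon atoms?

Atom tally by fragment:
  thiophene ring core → C:4 H:4 S:1
  (− 3 ring H displaced by substituents)
  + COOH → C:1 H:1 O:2
  + F → F:1
  + NO2 → N:1 O:2
Element totals:
  C: 5
  H: 2
  F: 1
  N: 1
  O: 4
  S: 1

5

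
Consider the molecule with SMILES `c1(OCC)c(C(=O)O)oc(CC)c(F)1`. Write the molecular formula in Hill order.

Atom tally by fragment:
  furan ring core → C:4 H:4 O:1
  (− 4 ring H displaced by substituents)
  + OC2H5 → C:2 H:5 O:1
  + COOH → C:1 H:1 O:2
  + C2H5 → C:2 H:5
  + F → F:1
Element totals:
  C: 9
  H: 11
  F: 1
  O: 4

C9H11FO4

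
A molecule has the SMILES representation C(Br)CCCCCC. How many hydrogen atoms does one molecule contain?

Atom tally by fragment:
  BrCH2 → C:1 H:2 Br:1
  CH2 → C:1 H:2
  CH2 → C:1 H:2
  CH2 → C:1 H:2
  CH2 → C:1 H:2
  CH2 → C:1 H:2
  CH3 → C:1 H:3
Element totals:
  C: 7
  H: 15
  Br: 1

15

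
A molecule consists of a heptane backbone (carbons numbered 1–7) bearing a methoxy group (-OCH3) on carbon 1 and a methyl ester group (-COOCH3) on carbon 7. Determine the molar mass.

Atom tally by fragment:
  CH3OCH2 → C:2 H:5 O:1
  CH2 → C:1 H:2
  CH2 → C:1 H:2
  CH2 → C:1 H:2
  CH2 → C:1 H:2
  CH2 → C:1 H:2
  CH2COOCH3 → C:3 H:5 O:2
Element totals:
  C: 10
  H: 20
  O: 3
Molecular formula: C10H20O3.
  M = 10(12.011) + 20(1.008) + 3(15.999)
    = 120.110 + 20.160 + 47.997 = 188.267

188.27 g/mol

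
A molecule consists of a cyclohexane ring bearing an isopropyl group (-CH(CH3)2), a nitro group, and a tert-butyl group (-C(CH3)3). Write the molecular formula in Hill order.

Atom tally by fragment:
  cyclohexane ring core → C:6 H:12
  (− 3 ring H displaced by substituents)
  + CH(CH3)2 → C:3 H:7
  + NO2 → N:1 O:2
  + C(CH3)3 → C:4 H:9
Element totals:
  C: 13
  H: 25
  N: 1
  O: 2

C13H25NO2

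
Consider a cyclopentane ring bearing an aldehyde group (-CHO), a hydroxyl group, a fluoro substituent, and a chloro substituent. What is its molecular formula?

C6H8ClFO2

Atom tally by fragment:
  cyclopentane ring core → C:5 H:10
  (− 4 ring H displaced by substituents)
  + CHO → C:1 H:1 O:1
  + OH → O:1 H:1
  + F → F:1
  + Cl → Cl:1
Element totals:
  C: 6
  H: 8
  Cl: 1
  F: 1
  O: 2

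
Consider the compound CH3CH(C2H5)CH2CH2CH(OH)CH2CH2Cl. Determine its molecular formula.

Element totals:
  C: 9
  H: 19
  Cl: 1
  O: 1

C9H19ClO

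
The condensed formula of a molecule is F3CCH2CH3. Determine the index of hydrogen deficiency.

0

Element totals:
  C: 3
  H: 5
  F: 3
Molecular formula: C3H5F3.
DoU = (2C + 2 + N − H − X) / 2 = (2·3 + 2 + 0 − 5 − 3) / 2 = 0.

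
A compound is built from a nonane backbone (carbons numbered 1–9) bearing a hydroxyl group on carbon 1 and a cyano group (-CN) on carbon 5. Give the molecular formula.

C10H19NO

Atom tally by fragment:
  HOCH2 → C:1 H:3 O:1
  CH2 → C:1 H:2
  CH2 → C:1 H:2
  CH2 → C:1 H:2
  CH(CN) → C:2 H:1 N:1
  CH2 → C:1 H:2
  CH2 → C:1 H:2
  CH2 → C:1 H:2
  CH3 → C:1 H:3
Element totals:
  C: 10
  H: 19
  N: 1
  O: 1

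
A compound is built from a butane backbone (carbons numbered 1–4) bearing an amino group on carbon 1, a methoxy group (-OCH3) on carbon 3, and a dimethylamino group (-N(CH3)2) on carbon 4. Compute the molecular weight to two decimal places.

146.23 g/mol

Atom tally by fragment:
  H2NCH2 → C:1 H:4 N:1
  CH2 → C:1 H:2
  CH(OCH3) → C:2 H:4 O:1
  CH2N(CH3)2 → C:3 H:8 N:1
Element totals:
  C: 7
  H: 18
  N: 2
  O: 1
Molecular formula: C7H18N2O.
  M = 7(12.011) + 18(1.008) + 2(14.007) + 15.999
    = 84.077 + 18.144 + 28.014 + 15.999 = 146.234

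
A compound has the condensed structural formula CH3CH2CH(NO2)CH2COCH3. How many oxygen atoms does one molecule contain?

3

Element totals:
  C: 6
  H: 11
  N: 1
  O: 3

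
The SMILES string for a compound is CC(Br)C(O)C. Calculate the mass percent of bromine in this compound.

Atom tally by fragment:
  CH3 → C:1 H:3
  CH(Br) → C:1 H:1 Br:1
  CH(OH) → C:1 H:2 O:1
  CH3 → C:1 H:3
Element totals:
  C: 4
  H: 9
  Br: 1
  O: 1
Molecular formula: C4H9BrO.
Molar mass = 153.019 g/mol.
Mass from Br: 1 × 79.904 = 79.904 g/mol.
%Br = 79.904 / 153.019 × 100 = 52.22%.

52.22%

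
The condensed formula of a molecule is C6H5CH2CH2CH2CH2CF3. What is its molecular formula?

C11H13F3

Atom tally by fragment:
  C6H5CH2 → C:7 H:7
  CH2 → C:1 H:2
  CH2 → C:1 H:2
  CH2CF3 → C:2 H:2 F:3
Element totals:
  C: 11
  H: 13
  F: 3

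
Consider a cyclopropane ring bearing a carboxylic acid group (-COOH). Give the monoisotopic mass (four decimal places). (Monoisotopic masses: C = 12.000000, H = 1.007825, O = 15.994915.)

Atom tally by fragment:
  cyclopropane ring core → C:3 H:6
  (− 1 ring H displaced by substituents)
  + COOH → C:1 H:1 O:2
Element totals:
  C: 4
  H: 6
  O: 2
Molecular formula: C4H6O2.
  M = 4(12.0) + 6(1.007825) + 2(15.994915)
    = 48.000000 + 6.046950 + 31.989830 = 86.036780

86.0368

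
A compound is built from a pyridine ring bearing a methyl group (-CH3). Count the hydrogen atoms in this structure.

Atom tally by fragment:
  pyridine ring core → C:5 H:5 N:1
  (− 1 ring H displaced by substituents)
  + CH3 → C:1 H:3
Element totals:
  C: 6
  H: 7
  N: 1

7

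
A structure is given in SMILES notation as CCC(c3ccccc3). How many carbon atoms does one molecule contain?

Atom tally by fragment:
  CH3 → C:1 H:3
  CH2 → C:1 H:2
  CH2C6H5 → C:7 H:7
Element totals:
  C: 9
  H: 12

9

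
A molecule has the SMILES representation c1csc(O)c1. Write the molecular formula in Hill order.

C4H4OS

Atom tally by fragment:
  thiophene ring core → C:4 H:4 S:1
  (− 1 ring H displaced by substituents)
  + OH → O:1 H:1
Element totals:
  C: 4
  H: 4
  O: 1
  S: 1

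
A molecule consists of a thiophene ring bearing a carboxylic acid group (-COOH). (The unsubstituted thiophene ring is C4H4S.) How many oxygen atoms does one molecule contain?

Atom tally by fragment:
  thiophene ring core → C:4 H:4 S:1
  (− 1 ring H displaced by substituents)
  + COOH → C:1 H:1 O:2
Element totals:
  C: 5
  H: 4
  O: 2
  S: 1

2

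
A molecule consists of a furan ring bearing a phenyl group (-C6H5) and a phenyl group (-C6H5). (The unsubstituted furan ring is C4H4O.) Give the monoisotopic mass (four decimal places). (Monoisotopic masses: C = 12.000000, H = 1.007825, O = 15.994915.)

220.0888

Atom tally by fragment:
  furan ring core → C:4 H:4 O:1
  (− 2 ring H displaced by substituents)
  + C6H5 → C:6 H:5
  + C6H5 → C:6 H:5
Element totals:
  C: 16
  H: 12
  O: 1
Molecular formula: C16H12O.
  M = 16(12.0) + 12(1.007825) + 15.994915
    = 192.000000 + 12.093900 + 15.994915 = 220.088815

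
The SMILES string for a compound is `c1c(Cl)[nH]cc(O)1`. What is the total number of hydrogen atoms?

Atom tally by fragment:
  pyrrole ring core → C:4 H:5 N:1
  (− 2 ring H displaced by substituents)
  + Cl → Cl:1
  + OH → O:1 H:1
Element totals:
  C: 4
  H: 4
  Cl: 1
  N: 1
  O: 1

4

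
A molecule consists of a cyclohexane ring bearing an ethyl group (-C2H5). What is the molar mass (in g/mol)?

112.22 g/mol

Atom tally by fragment:
  cyclohexane ring core → C:6 H:12
  (− 1 ring H displaced by substituents)
  + C2H5 → C:2 H:5
Element totals:
  C: 8
  H: 16
Molecular formula: C8H16.
  M = 8(12.011) + 16(1.008)
    = 96.088 + 16.128 = 112.216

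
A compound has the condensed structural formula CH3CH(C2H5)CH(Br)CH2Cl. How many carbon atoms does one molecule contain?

6

Atom tally by fragment:
  CH3 → C:1 H:3
  CH(C2H5) → C:3 H:6
  CH(Br) → C:1 H:1 Br:1
  CH2Cl → C:1 H:2 Cl:1
Element totals:
  C: 6
  H: 12
  Br: 1
  Cl: 1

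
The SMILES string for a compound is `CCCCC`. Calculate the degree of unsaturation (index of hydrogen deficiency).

0

Atom tally by fragment:
  CH3 → C:1 H:3
  CH2 → C:1 H:2
  CH2 → C:1 H:2
  CH2 → C:1 H:2
  CH3 → C:1 H:3
Element totals:
  C: 5
  H: 12
Molecular formula: C5H12.
DoU = (2C + 2 + N − H − X) / 2 = (2·5 + 2 + 0 − 12 − 0) / 2 = 0.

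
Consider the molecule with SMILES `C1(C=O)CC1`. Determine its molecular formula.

C4H6O

Atom tally by fragment:
  cyclopropane ring core → C:3 H:6
  (− 1 ring H displaced by substituents)
  + CHO → C:1 H:1 O:1
Element totals:
  C: 4
  H: 6
  O: 1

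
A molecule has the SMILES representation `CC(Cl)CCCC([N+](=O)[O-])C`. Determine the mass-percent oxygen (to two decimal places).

Atom tally by fragment:
  CH3 → C:1 H:3
  CH(Cl) → C:1 H:1 Cl:1
  CH2 → C:1 H:2
  CH2 → C:1 H:2
  CH2 → C:1 H:2
  CH(NO2) → C:1 H:1 N:1 O:2
  CH3 → C:1 H:3
Element totals:
  C: 7
  H: 14
  Cl: 1
  N: 1
  O: 2
Molecular formula: C7H14ClNO2.
Molar mass = 179.644 g/mol.
Mass from O: 2 × 15.999 = 31.998 g/mol.
%O = 31.998 / 179.644 × 100 = 17.81%.

17.81%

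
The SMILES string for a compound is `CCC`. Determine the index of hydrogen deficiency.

0

Atom tally by fragment:
  CH3 → C:1 H:3
  CH2 → C:1 H:2
  CH3 → C:1 H:3
Element totals:
  C: 3
  H: 8
Molecular formula: C3H8.
DoU = (2C + 2 + N − H − X) / 2 = (2·3 + 2 + 0 − 8 − 0) / 2 = 0.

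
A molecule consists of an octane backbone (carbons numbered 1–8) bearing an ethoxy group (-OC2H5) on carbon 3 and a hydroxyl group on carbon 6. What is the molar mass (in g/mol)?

174.28 g/mol

Atom tally by fragment:
  CH3 → C:1 H:3
  CH2 → C:1 H:2
  CH(OC2H5) → C:3 H:6 O:1
  CH2 → C:1 H:2
  CH2 → C:1 H:2
  CH(OH) → C:1 H:2 O:1
  CH2 → C:1 H:2
  CH3 → C:1 H:3
Element totals:
  C: 10
  H: 22
  O: 2
Molecular formula: C10H22O2.
  M = 10(12.011) + 22(1.008) + 2(15.999)
    = 120.110 + 22.176 + 31.998 = 174.284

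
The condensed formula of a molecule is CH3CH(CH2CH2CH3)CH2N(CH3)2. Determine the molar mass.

129.25 g/mol

Atom tally by fragment:
  CH3 → C:1 H:3
  CH(CH2CH2CH3) → C:4 H:8
  CH2N(CH3)2 → C:3 H:8 N:1
Element totals:
  C: 8
  H: 19
  N: 1
Molecular formula: C8H19N.
  M = 8(12.011) + 19(1.008) + 14.007
    = 96.088 + 19.152 + 14.007 = 129.247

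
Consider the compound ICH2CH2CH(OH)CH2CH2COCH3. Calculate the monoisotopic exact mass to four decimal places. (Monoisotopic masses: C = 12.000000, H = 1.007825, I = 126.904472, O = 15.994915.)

255.9960

Atom tally by fragment:
  ICH2 → C:1 H:2 I:1
  CH2 → C:1 H:2
  CH(OH) → C:1 H:2 O:1
  CH2 → C:1 H:2
  CH2COCH3 → C:3 H:5 O:1
Element totals:
  C: 7
  H: 13
  I: 1
  O: 2
Molecular formula: C7H13IO2.
  M = 7(12.0) + 13(1.007825) + 126.904472 + 2(15.994915)
    = 84.000000 + 13.101725 + 126.904472 + 31.989830 = 255.996027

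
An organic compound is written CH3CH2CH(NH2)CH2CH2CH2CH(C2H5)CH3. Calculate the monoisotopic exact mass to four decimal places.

157.1830

Element totals:
  C: 10
  H: 23
  N: 1
Molecular formula: C10H23N.
  M = 10(12.0) + 23(1.007825) + 14.003074
    = 120.000000 + 23.179975 + 14.003074 = 157.183049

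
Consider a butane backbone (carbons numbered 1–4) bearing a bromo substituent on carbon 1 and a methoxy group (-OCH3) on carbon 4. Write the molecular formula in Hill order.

C5H11BrO

Atom tally by fragment:
  BrCH2 → C:1 H:2 Br:1
  CH2 → C:1 H:2
  CH2 → C:1 H:2
  CH2OCH3 → C:2 H:5 O:1
Element totals:
  C: 5
  H: 11
  Br: 1
  O: 1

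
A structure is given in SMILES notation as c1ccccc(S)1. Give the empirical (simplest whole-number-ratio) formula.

Atom tally by fragment:
  benzene ring core → C:6 H:6
  (− 1 ring H displaced by substituents)
  + SH → S:1 H:1
Element totals:
  C: 6
  H: 6
  S: 1
Molecular formula: C6H6S.
gcd of subscripts (6, 6, 1) = 1, so the empirical formula equals the molecular formula.

C6H6S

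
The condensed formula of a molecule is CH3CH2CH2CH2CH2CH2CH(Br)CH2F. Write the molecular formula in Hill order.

Element totals:
  C: 8
  H: 16
  Br: 1
  F: 1

C8H16BrF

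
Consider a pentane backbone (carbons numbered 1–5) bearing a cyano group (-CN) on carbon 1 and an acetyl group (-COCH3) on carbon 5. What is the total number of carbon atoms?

8

Atom tally by fragment:
  NCCH2 → C:2 H:2 N:1
  CH2 → C:1 H:2
  CH2 → C:1 H:2
  CH2 → C:1 H:2
  CH2COCH3 → C:3 H:5 O:1
Element totals:
  C: 8
  H: 13
  N: 1
  O: 1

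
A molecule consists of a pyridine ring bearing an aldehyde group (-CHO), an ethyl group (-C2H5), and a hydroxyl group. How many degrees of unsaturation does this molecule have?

5

Atom tally by fragment:
  pyridine ring core → C:5 H:5 N:1
  (− 3 ring H displaced by substituents)
  + CHO → C:1 H:1 O:1
  + C2H5 → C:2 H:5
  + OH → O:1 H:1
Element totals:
  C: 8
  H: 9
  N: 1
  O: 2
Molecular formula: C8H9NO2.
DoU = (2C + 2 + N − H − X) / 2 = (2·8 + 2 + 1 − 9 − 0) / 2 = 5.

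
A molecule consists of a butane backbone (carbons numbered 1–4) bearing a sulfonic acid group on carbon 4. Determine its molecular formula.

C4H10O3S

Atom tally by fragment:
  CH3 → C:1 H:3
  CH2 → C:1 H:2
  CH2 → C:1 H:2
  CH2SO3H → C:1 H:3 S:1 O:3
Element totals:
  C: 4
  H: 10
  O: 3
  S: 1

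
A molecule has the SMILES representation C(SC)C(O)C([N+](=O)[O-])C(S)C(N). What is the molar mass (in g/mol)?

226.31 g/mol

Atom tally by fragment:
  CH3SCH2 → C:2 H:5 S:1
  CH(OH) → C:1 H:2 O:1
  CH(NO2) → C:1 H:1 N:1 O:2
  CH(SH) → C:1 H:2 S:1
  CH2NH2 → C:1 H:4 N:1
Element totals:
  C: 6
  H: 14
  N: 2
  O: 3
  S: 2
Molecular formula: C6H14N2O3S2.
  M = 6(12.011) + 14(1.008) + 2(14.007) + 3(15.999) + 2(32.06)
    = 72.066 + 14.112 + 28.014 + 47.997 + 64.120 = 226.309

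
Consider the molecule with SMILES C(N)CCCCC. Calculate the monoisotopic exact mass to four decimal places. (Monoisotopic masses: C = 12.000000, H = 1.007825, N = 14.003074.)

101.1204

Atom tally by fragment:
  H2NCH2 → C:1 H:4 N:1
  CH2 → C:1 H:2
  CH2 → C:1 H:2
  CH2 → C:1 H:2
  CH2 → C:1 H:2
  CH3 → C:1 H:3
Element totals:
  C: 6
  H: 15
  N: 1
Molecular formula: C6H15N.
  M = 6(12.0) + 15(1.007825) + 14.003074
    = 72.000000 + 15.117375 + 14.003074 = 101.120449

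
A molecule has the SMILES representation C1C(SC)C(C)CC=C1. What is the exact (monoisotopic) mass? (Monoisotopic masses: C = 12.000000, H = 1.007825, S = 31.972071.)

Atom tally by fragment:
  cyclohexene ring core → C:6 H:10
  (− 2 ring H displaced by substituents)
  + SCH3 → C:1 H:3 S:1
  + CH3 → C:1 H:3
Element totals:
  C: 8
  H: 14
  S: 1
Molecular formula: C8H14S.
  M = 8(12.0) + 14(1.007825) + 31.972071
    = 96.000000 + 14.109550 + 31.972071 = 142.081621

142.0816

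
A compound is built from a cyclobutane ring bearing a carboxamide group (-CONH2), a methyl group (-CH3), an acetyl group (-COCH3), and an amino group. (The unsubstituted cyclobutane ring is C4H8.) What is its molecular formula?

Atom tally by fragment:
  cyclobutane ring core → C:4 H:8
  (− 4 ring H displaced by substituents)
  + CONH2 → C:1 H:2 O:1 N:1
  + CH3 → C:1 H:3
  + COCH3 → C:2 H:3 O:1
  + NH2 → N:1 H:2
Element totals:
  C: 8
  H: 14
  N: 2
  O: 2

C8H14N2O2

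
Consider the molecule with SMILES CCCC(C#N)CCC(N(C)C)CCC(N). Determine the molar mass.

Atom tally by fragment:
  CH3 → C:1 H:3
  CH2 → C:1 H:2
  CH2 → C:1 H:2
  CH(CN) → C:2 H:1 N:1
  CH2 → C:1 H:2
  CH2 → C:1 H:2
  CH(N(CH3)2) → C:3 H:7 N:1
  CH2 → C:1 H:2
  CH2 → C:1 H:2
  CH2NH2 → C:1 H:4 N:1
Element totals:
  C: 13
  H: 27
  N: 3
Molecular formula: C13H27N3.
  M = 13(12.011) + 27(1.008) + 3(14.007)
    = 156.143 + 27.216 + 42.021 = 225.380

225.38 g/mol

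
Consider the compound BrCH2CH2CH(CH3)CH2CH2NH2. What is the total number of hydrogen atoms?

Atom tally by fragment:
  BrCH2 → C:1 H:2 Br:1
  CH2 → C:1 H:2
  CH(CH3) → C:2 H:4
  CH2 → C:1 H:2
  CH2NH2 → C:1 H:4 N:1
Element totals:
  C: 6
  H: 14
  Br: 1
  N: 1

14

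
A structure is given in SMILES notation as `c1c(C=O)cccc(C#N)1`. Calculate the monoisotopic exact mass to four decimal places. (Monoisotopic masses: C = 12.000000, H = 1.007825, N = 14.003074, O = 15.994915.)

Atom tally by fragment:
  benzene ring core → C:6 H:6
  (− 2 ring H displaced by substituents)
  + CHO → C:1 H:1 O:1
  + CN → C:1 N:1
Element totals:
  C: 8
  H: 5
  N: 1
  O: 1
Molecular formula: C8H5NO.
  M = 8(12.0) + 5(1.007825) + 14.003074 + 15.994915
    = 96.000000 + 5.039125 + 14.003074 + 15.994915 = 131.037114

131.0371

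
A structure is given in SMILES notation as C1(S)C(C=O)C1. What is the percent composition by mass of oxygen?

Atom tally by fragment:
  cyclopropane ring core → C:3 H:6
  (− 2 ring H displaced by substituents)
  + SH → S:1 H:1
  + CHO → C:1 H:1 O:1
Element totals:
  C: 4
  H: 6
  O: 1
  S: 1
Molecular formula: C4H6OS.
Molar mass = 102.151 g/mol.
Mass from O: 1 × 15.999 = 15.999 g/mol.
%O = 15.999 / 102.151 × 100 = 15.66%.

15.66%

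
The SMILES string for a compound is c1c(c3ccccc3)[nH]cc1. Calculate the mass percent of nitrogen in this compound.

9.78%

Atom tally by fragment:
  pyrrole ring core → C:4 H:5 N:1
  (− 1 ring H displaced by substituents)
  + C6H5 → C:6 H:5
Element totals:
  C: 10
  H: 9
  N: 1
Molecular formula: C10H9N.
Molar mass = 143.189 g/mol.
Mass from N: 1 × 14.007 = 14.007 g/mol.
%N = 14.007 / 143.189 × 100 = 9.78%.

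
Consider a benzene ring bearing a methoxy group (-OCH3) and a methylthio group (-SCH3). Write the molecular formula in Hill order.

C8H10OS

Atom tally by fragment:
  benzene ring core → C:6 H:6
  (− 2 ring H displaced by substituents)
  + OCH3 → C:1 H:3 O:1
  + SCH3 → C:1 H:3 S:1
Element totals:
  C: 8
  H: 10
  O: 1
  S: 1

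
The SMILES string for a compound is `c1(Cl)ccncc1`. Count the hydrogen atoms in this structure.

Atom tally by fragment:
  pyridine ring core → C:5 H:5 N:1
  (− 1 ring H displaced by substituents)
  + Cl → Cl:1
Element totals:
  C: 5
  H: 4
  Cl: 1
  N: 1

4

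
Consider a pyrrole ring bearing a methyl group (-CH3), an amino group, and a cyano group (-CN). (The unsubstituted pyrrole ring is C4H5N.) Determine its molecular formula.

Atom tally by fragment:
  pyrrole ring core → C:4 H:5 N:1
  (− 3 ring H displaced by substituents)
  + CH3 → C:1 H:3
  + NH2 → N:1 H:2
  + CN → C:1 N:1
Element totals:
  C: 6
  H: 7
  N: 3

C6H7N3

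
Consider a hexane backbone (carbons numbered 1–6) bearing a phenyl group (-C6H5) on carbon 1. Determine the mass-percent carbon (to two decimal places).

Atom tally by fragment:
  C6H5CH2 → C:7 H:7
  CH2 → C:1 H:2
  CH2 → C:1 H:2
  CH2 → C:1 H:2
  CH2 → C:1 H:2
  CH3 → C:1 H:3
Element totals:
  C: 12
  H: 18
Molecular formula: C12H18.
Molar mass = 162.276 g/mol.
Mass from C: 12 × 12.011 = 144.132 g/mol.
%C = 144.132 / 162.276 × 100 = 88.82%.

88.82%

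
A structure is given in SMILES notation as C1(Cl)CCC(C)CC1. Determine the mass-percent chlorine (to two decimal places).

26.73%

Atom tally by fragment:
  cyclohexane ring core → C:6 H:12
  (− 2 ring H displaced by substituents)
  + Cl → Cl:1
  + CH3 → C:1 H:3
Element totals:
  C: 7
  H: 13
  Cl: 1
Molecular formula: C7H13Cl.
Molar mass = 132.631 g/mol.
Mass from Cl: 1 × 35.45 = 35.450 g/mol.
%Cl = 35.450 / 132.631 × 100 = 26.73%.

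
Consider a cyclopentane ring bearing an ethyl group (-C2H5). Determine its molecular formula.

C7H14

Atom tally by fragment:
  cyclopentane ring core → C:5 H:10
  (− 1 ring H displaced by substituents)
  + C2H5 → C:2 H:5
Element totals:
  C: 7
  H: 14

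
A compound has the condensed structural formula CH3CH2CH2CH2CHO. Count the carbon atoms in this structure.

5

Atom tally by fragment:
  CH3 → C:1 H:3
  CH2 → C:1 H:2
  CH2 → C:1 H:2
  CH2CHO → C:2 H:3 O:1
Element totals:
  C: 5
  H: 10
  O: 1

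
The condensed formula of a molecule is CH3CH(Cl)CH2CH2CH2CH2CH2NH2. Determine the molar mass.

Atom tally by fragment:
  CH3 → C:1 H:3
  CH(Cl) → C:1 H:1 Cl:1
  CH2 → C:1 H:2
  CH2 → C:1 H:2
  CH2 → C:1 H:2
  CH2 → C:1 H:2
  CH2NH2 → C:1 H:4 N:1
Element totals:
  C: 7
  H: 16
  Cl: 1
  N: 1
Molecular formula: C7H16ClN.
  M = 7(12.011) + 16(1.008) + 35.45 + 14.007
    = 84.077 + 16.128 + 35.450 + 14.007 = 149.662

149.66 g/mol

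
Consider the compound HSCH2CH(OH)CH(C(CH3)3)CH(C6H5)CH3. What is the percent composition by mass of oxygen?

Element totals:
  C: 15
  H: 24
  O: 1
  S: 1
Molecular formula: C15H24OS.
Molar mass = 252.416 g/mol.
Mass from O: 1 × 15.999 = 15.999 g/mol.
%O = 15.999 / 252.416 × 100 = 6.34%.

6.34%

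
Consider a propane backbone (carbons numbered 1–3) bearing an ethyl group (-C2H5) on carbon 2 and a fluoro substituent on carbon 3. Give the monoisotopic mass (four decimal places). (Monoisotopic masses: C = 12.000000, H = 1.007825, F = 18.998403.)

Atom tally by fragment:
  CH3 → C:1 H:3
  CH(C2H5) → C:3 H:6
  CH2F → C:1 H:2 F:1
Element totals:
  C: 5
  H: 11
  F: 1
Molecular formula: C5H11F.
  M = 5(12.0) + 11(1.007825) + 18.998403
    = 60.000000 + 11.086075 + 18.998403 = 90.084478

90.0845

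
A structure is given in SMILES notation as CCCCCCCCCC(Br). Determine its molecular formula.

C10H21Br

Atom tally by fragment:
  CH3 → C:1 H:3
  CH2 → C:1 H:2
  CH2 → C:1 H:2
  CH2 → C:1 H:2
  CH2 → C:1 H:2
  CH2 → C:1 H:2
  CH2 → C:1 H:2
  CH2 → C:1 H:2
  CH2 → C:1 H:2
  CH2Br → C:1 H:2 Br:1
Element totals:
  C: 10
  H: 21
  Br: 1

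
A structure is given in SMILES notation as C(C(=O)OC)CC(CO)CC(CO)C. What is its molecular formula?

C10H20O4

Atom tally by fragment:
  CH3OOCCH2 → C:3 H:5 O:2
  CH2 → C:1 H:2
  CH(CH2OH) → C:2 H:4 O:1
  CH2 → C:1 H:2
  CH(CH2OH) → C:2 H:4 O:1
  CH3 → C:1 H:3
Element totals:
  C: 10
  H: 20
  O: 4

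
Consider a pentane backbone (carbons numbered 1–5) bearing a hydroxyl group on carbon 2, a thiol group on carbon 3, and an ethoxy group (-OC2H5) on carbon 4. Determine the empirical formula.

C7H16O2S

Atom tally by fragment:
  CH3 → C:1 H:3
  CH(OH) → C:1 H:2 O:1
  CH(SH) → C:1 H:2 S:1
  CH(OC2H5) → C:3 H:6 O:1
  CH3 → C:1 H:3
Element totals:
  C: 7
  H: 16
  O: 2
  S: 1
Molecular formula: C7H16O2S.
gcd of subscripts (7, 16, 2, 1) = 1, so the empirical formula equals the molecular formula.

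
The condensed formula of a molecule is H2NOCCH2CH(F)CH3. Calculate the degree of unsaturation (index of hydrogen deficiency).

Element totals:
  C: 4
  H: 8
  F: 1
  N: 1
  O: 1
Molecular formula: C4H8FNO.
DoU = (2C + 2 + N − H − X) / 2 = (2·4 + 2 + 1 − 8 − 1) / 2 = 1.

1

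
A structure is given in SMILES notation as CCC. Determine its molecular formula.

C3H8

Atom tally by fragment:
  CH3 → C:1 H:3
  CH2 → C:1 H:2
  CH3 → C:1 H:3
Element totals:
  C: 3
  H: 8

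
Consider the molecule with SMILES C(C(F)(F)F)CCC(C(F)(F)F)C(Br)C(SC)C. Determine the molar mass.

Atom tally by fragment:
  F3CCH2 → C:2 H:2 F:3
  CH2 → C:1 H:2
  CH2 → C:1 H:2
  CH(CF3) → C:2 H:1 F:3
  CH(Br) → C:1 H:1 Br:1
  CH(SCH3) → C:2 H:4 S:1
  CH3 → C:1 H:3
Element totals:
  C: 10
  H: 15
  Br: 1
  F: 6
  S: 1
Molecular formula: C10H15BrF6S.
  M = 10(12.011) + 15(1.008) + 79.904 + 6(18.998) + 32.06
    = 120.110 + 15.120 + 79.904 + 113.988 + 32.060 = 361.182

361.18 g/mol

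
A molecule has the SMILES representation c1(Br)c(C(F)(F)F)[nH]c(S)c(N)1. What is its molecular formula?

C5H4BrF3N2S

Atom tally by fragment:
  pyrrole ring core → C:4 H:5 N:1
  (− 4 ring H displaced by substituents)
  + Br → Br:1
  + CF3 → C:1 F:3
  + SH → S:1 H:1
  + NH2 → N:1 H:2
Element totals:
  C: 5
  H: 4
  Br: 1
  F: 3
  N: 2
  S: 1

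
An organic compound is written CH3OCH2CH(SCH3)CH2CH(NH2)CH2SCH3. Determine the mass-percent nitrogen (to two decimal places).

Atom tally by fragment:
  CH3OCH2 → C:2 H:5 O:1
  CH(SCH3) → C:2 H:4 S:1
  CH2 → C:1 H:2
  CH(NH2) → C:1 H:3 N:1
  CH2SCH3 → C:2 H:5 S:1
Element totals:
  C: 8
  H: 19
  N: 1
  O: 1
  S: 2
Molecular formula: C8H19NOS2.
Molar mass = 209.366 g/mol.
Mass from N: 1 × 14.007 = 14.007 g/mol.
%N = 14.007 / 209.366 × 100 = 6.69%.

6.69%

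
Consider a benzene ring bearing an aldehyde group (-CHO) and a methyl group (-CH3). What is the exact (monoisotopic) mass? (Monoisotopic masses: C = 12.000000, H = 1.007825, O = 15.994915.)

Atom tally by fragment:
  benzene ring core → C:6 H:6
  (− 2 ring H displaced by substituents)
  + CHO → C:1 H:1 O:1
  + CH3 → C:1 H:3
Element totals:
  C: 8
  H: 8
  O: 1
Molecular formula: C8H8O.
  M = 8(12.0) + 8(1.007825) + 15.994915
    = 96.000000 + 8.062600 + 15.994915 = 120.057515

120.0575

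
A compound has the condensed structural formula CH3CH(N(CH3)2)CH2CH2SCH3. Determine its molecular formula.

Element totals:
  C: 7
  H: 17
  N: 1
  S: 1

C7H17NS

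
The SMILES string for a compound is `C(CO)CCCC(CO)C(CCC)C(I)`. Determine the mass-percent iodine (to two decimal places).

38.66%

Atom tally by fragment:
  HOCH2CH2 → C:2 H:5 O:1
  CH2 → C:1 H:2
  CH2 → C:1 H:2
  CH2 → C:1 H:2
  CH(CH2OH) → C:2 H:4 O:1
  CH(CH2CH2CH3) → C:4 H:8
  CH2I → C:1 H:2 I:1
Element totals:
  C: 12
  H: 25
  I: 1
  O: 2
Molecular formula: C12H25IO2.
Molar mass = 328.234 g/mol.
Mass from I: 1 × 126.904 = 126.904 g/mol.
%I = 126.904 / 328.234 × 100 = 38.66%.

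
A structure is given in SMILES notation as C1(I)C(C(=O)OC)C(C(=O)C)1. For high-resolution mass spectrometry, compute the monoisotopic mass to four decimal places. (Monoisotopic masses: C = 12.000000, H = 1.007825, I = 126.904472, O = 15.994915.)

267.9596

Atom tally by fragment:
  cyclopropane ring core → C:3 H:6
  (− 3 ring H displaced by substituents)
  + I → I:1
  + COOCH3 → C:2 H:3 O:2
  + COCH3 → C:2 H:3 O:1
Element totals:
  C: 7
  H: 9
  I: 1
  O: 3
Molecular formula: C7H9IO3.
  M = 7(12.0) + 9(1.007825) + 126.904472 + 3(15.994915)
    = 84.000000 + 9.070425 + 126.904472 + 47.984745 = 267.959642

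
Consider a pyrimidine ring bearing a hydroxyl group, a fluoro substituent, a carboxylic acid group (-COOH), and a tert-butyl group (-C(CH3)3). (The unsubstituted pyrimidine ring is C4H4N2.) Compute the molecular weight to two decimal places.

214.20 g/mol

Atom tally by fragment:
  pyrimidine ring core → C:4 H:4 N:2
  (− 4 ring H displaced by substituents)
  + OH → O:1 H:1
  + F → F:1
  + COOH → C:1 H:1 O:2
  + C(CH3)3 → C:4 H:9
Element totals:
  C: 9
  H: 11
  F: 1
  N: 2
  O: 3
Molecular formula: C9H11FN2O3.
  M = 9(12.011) + 11(1.008) + 18.998 + 2(14.007) + 3(15.999)
    = 108.099 + 11.088 + 18.998 + 28.014 + 47.997 = 214.196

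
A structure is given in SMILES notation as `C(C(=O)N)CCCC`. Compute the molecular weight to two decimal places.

Atom tally by fragment:
  H2NOCCH2 → C:2 H:4 O:1 N:1
  CH2 → C:1 H:2
  CH2 → C:1 H:2
  CH2 → C:1 H:2
  CH3 → C:1 H:3
Element totals:
  C: 6
  H: 13
  N: 1
  O: 1
Molecular formula: C6H13NO.
  M = 6(12.011) + 13(1.008) + 14.007 + 15.999
    = 72.066 + 13.104 + 14.007 + 15.999 = 115.176

115.18 g/mol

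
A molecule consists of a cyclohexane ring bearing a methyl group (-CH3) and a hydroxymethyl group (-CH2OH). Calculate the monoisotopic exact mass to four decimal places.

128.1201

Atom tally by fragment:
  cyclohexane ring core → C:6 H:12
  (− 2 ring H displaced by substituents)
  + CH3 → C:1 H:3
  + CH2OH → C:1 H:3 O:1
Element totals:
  C: 8
  H: 16
  O: 1
Molecular formula: C8H16O.
  M = 8(12.0) + 16(1.007825) + 15.994915
    = 96.000000 + 16.125200 + 15.994915 = 128.120115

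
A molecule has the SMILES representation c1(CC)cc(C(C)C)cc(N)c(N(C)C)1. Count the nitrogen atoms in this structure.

Atom tally by fragment:
  benzene ring core → C:6 H:6
  (− 4 ring H displaced by substituents)
  + C2H5 → C:2 H:5
  + CH(CH3)2 → C:3 H:7
  + NH2 → N:1 H:2
  + N(CH3)2 → N:1 C:2 H:6
Element totals:
  C: 13
  H: 22
  N: 2

2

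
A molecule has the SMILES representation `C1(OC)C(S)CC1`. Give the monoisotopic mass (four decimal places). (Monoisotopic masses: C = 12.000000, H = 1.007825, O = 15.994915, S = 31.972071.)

Atom tally by fragment:
  cyclobutane ring core → C:4 H:8
  (− 2 ring H displaced by substituents)
  + OCH3 → C:1 H:3 O:1
  + SH → S:1 H:1
Element totals:
  C: 5
  H: 10
  O: 1
  S: 1
Molecular formula: C5H10OS.
  M = 5(12.0) + 10(1.007825) + 15.994915 + 31.972071
    = 60.000000 + 10.078250 + 15.994915 + 31.972071 = 118.045236

118.0452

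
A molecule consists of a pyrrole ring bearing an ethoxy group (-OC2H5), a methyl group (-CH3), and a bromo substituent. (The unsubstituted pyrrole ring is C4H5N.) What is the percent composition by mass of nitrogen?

6.86%

Atom tally by fragment:
  pyrrole ring core → C:4 H:5 N:1
  (− 3 ring H displaced by substituents)
  + OC2H5 → C:2 H:5 O:1
  + CH3 → C:1 H:3
  + Br → Br:1
Element totals:
  C: 7
  H: 10
  Br: 1
  N: 1
  O: 1
Molecular formula: C7H10BrNO.
Molar mass = 204.067 g/mol.
Mass from N: 1 × 14.007 = 14.007 g/mol.
%N = 14.007 / 204.067 × 100 = 6.86%.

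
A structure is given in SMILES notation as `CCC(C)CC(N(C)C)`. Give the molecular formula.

C8H19N

Atom tally by fragment:
  CH3 → C:1 H:3
  CH2 → C:1 H:2
  CH(CH3) → C:2 H:4
  CH2 → C:1 H:2
  CH2N(CH3)2 → C:3 H:8 N:1
Element totals:
  C: 8
  H: 19
  N: 1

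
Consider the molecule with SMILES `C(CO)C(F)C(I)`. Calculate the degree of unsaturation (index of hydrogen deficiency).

0

Atom tally by fragment:
  HOCH2CH2 → C:2 H:5 O:1
  CH(F) → C:1 H:1 F:1
  CH2I → C:1 H:2 I:1
Element totals:
  C: 4
  H: 8
  F: 1
  I: 1
  O: 1
Molecular formula: C4H8FIO.
DoU = (2C + 2 + N − H − X) / 2 = (2·4 + 2 + 0 − 8 − 2) / 2 = 0.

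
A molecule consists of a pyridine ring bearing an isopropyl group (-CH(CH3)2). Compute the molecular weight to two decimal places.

121.18 g/mol

Atom tally by fragment:
  pyridine ring core → C:5 H:5 N:1
  (− 1 ring H displaced by substituents)
  + CH(CH3)2 → C:3 H:7
Element totals:
  C: 8
  H: 11
  N: 1
Molecular formula: C8H11N.
  M = 8(12.011) + 11(1.008) + 14.007
    = 96.088 + 11.088 + 14.007 = 121.183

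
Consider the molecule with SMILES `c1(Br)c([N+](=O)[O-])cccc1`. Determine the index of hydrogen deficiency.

5

Atom tally by fragment:
  benzene ring core → C:6 H:6
  (− 2 ring H displaced by substituents)
  + Br → Br:1
  + NO2 → N:1 O:2
Element totals:
  C: 6
  H: 4
  Br: 1
  N: 1
  O: 2
Molecular formula: C6H4BrNO2.
DoU = (2C + 2 + N − H − X) / 2 = (2·6 + 2 + 1 − 4 − 1) / 2 = 5.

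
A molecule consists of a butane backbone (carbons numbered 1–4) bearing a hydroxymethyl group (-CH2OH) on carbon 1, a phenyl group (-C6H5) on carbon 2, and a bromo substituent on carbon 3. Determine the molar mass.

243.14 g/mol

Atom tally by fragment:
  HOCH2CH2 → C:2 H:5 O:1
  CH(C6H5) → C:7 H:6
  CH(Br) → C:1 H:1 Br:1
  CH3 → C:1 H:3
Element totals:
  C: 11
  H: 15
  Br: 1
  O: 1
Molecular formula: C11H15BrO.
  M = 11(12.011) + 15(1.008) + 79.904 + 15.999
    = 132.121 + 15.120 + 79.904 + 15.999 = 243.144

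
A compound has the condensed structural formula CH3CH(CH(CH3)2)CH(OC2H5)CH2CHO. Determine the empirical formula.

Element totals:
  C: 10
  H: 20
  O: 2
Molecular formula: C10H20O2.
gcd of subscripts = 2; dividing each by 2:
  C: 10/2 = 5
  H: 20/2 = 10
  O: 2/2 = 1

C5H10O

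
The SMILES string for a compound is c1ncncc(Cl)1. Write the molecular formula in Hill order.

C4H3ClN2

Atom tally by fragment:
  pyrimidine ring core → C:4 H:4 N:2
  (− 1 ring H displaced by substituents)
  + Cl → Cl:1
Element totals:
  C: 4
  H: 3
  Cl: 1
  N: 2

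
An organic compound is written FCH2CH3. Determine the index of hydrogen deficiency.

Element totals:
  C: 2
  H: 5
  F: 1
Molecular formula: C2H5F.
DoU = (2C + 2 + N − H − X) / 2 = (2·2 + 2 + 0 − 5 − 1) / 2 = 0.

0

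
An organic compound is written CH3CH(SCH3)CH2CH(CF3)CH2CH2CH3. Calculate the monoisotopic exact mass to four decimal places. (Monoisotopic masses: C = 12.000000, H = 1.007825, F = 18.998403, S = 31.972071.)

Element totals:
  C: 9
  H: 17
  F: 3
  S: 1
Molecular formula: C9H17F3S.
  M = 9(12.0) + 17(1.007825) + 3(18.998403) + 31.972071
    = 108.000000 + 17.133025 + 56.995209 + 31.972071 = 214.100305

214.1003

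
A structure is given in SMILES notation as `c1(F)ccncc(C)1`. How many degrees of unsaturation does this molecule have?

Atom tally by fragment:
  pyridine ring core → C:5 H:5 N:1
  (− 2 ring H displaced by substituents)
  + F → F:1
  + CH3 → C:1 H:3
Element totals:
  C: 6
  H: 6
  F: 1
  N: 1
Molecular formula: C6H6FN.
DoU = (2C + 2 + N − H − X) / 2 = (2·6 + 2 + 1 − 6 − 1) / 2 = 4.

4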